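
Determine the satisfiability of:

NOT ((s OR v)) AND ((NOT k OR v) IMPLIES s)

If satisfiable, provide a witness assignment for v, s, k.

v: False, s: False, k: True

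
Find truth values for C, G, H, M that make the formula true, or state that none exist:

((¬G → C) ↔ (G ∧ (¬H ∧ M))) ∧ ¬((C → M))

UNSATISFIABLE

Case C = True: the formula simplifies to (G ∧ (¬H ∧ M)) ∧ ¬M.
  M = True: the conjunct ¬M is False.
  M = False: the conjunct M is False.
Case C = False: the conjunct ¬((C → M)) becomes ¬((False → M)) = False.
Both cases fail — unsatisfiable.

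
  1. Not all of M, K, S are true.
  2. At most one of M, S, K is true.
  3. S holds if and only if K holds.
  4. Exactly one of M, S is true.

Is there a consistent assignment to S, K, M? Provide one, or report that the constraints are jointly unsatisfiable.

S = False; K = False; M = True

  (1) {M, K, S}: 1/3 true — not all ✓
  (2) {M, S, K}: 1 true — at most one ✓
  (3) S=F, K=F — same ✓
  (4) {M, S}: 1 true — exactly one ✓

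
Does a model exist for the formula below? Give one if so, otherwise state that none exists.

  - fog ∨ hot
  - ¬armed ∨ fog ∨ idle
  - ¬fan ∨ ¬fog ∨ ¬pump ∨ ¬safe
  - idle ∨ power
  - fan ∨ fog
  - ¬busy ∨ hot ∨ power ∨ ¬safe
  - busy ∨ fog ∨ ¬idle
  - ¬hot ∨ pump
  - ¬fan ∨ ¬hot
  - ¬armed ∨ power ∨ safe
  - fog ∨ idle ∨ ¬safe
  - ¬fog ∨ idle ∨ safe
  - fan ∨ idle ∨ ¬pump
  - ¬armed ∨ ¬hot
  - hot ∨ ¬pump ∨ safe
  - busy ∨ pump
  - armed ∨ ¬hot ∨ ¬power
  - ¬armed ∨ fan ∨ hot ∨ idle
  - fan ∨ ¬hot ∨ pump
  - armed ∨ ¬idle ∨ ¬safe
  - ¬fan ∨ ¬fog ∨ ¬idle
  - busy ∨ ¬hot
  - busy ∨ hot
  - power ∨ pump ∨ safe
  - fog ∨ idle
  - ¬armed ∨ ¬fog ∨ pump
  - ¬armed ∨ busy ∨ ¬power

idle = True, safe = False, fan = False, fog = True, armed = False, busy = True, hot = False, pump = False, power = True

Set idle = True.
Set safe = False.
Set fan = False.
  then (fan ∨ fog) forces fog = True.
Try armed = True:
  (¬armed ∨ power ∨ safe) forces power = True.
  (¬armed ∨ ¬hot) forces hot = False.
  (hot ∨ ¬pump ∨ safe) forces pump = False.
  clause (¬armed ∨ ¬fog ∨ pump) is falsified — backtrack.
So armed = False.
Set busy = True.
Set hot = False.
  then (hot ∨ ¬pump ∨ safe) forces pump = False.
  then (power ∨ pump ∨ safe) forces power = True.
All clauses satisfied.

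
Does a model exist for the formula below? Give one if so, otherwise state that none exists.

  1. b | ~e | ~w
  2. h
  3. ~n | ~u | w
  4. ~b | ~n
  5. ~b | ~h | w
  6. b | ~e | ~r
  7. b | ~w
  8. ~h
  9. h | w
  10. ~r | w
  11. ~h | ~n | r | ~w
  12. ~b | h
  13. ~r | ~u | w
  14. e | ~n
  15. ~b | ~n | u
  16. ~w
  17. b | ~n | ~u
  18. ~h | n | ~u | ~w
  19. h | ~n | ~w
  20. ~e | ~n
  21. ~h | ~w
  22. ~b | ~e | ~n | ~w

Case h = True:
  Clause (~h) is falsified — contradiction.
Case h = False:
  Clause (h) is falsified — contradiction.
Both cases fail, so the formula is unsatisfiable.

No satisfying assignment exists.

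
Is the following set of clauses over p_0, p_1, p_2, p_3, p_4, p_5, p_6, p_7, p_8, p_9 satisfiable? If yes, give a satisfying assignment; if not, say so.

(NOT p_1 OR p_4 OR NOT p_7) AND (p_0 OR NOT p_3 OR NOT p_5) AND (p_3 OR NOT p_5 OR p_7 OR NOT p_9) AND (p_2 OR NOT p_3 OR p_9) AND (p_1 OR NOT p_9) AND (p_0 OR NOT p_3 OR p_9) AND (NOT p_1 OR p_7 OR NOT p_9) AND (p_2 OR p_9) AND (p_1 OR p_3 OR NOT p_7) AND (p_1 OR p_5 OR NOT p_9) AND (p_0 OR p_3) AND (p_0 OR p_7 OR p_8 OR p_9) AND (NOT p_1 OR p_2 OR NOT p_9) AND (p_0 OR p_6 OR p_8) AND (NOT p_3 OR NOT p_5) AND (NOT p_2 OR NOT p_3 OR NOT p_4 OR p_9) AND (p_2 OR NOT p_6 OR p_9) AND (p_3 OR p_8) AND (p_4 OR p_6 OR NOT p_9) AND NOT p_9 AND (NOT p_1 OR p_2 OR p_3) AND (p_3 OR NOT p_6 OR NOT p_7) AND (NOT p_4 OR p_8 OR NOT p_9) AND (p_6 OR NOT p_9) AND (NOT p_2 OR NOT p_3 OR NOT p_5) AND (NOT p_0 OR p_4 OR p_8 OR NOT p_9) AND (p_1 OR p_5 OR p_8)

p_0 = True; p_1 = False; p_2 = True; p_3 = False; p_4 = False; p_5 = True; p_6 = True; p_7 = False; p_8 = True; p_9 = False

Unit clause (NOT p_9) forces p_9 = False.
In (p_2 OR p_9) only p_2 is left, so p_2 = True.
Try p_0 = False:
  (p_0 OR NOT p_3 OR p_9) forces p_3 = False.
  clause (p_0 OR p_3) is falsified — backtrack.
So p_0 = True.
Set p_1 = False.
Set p_3 = False.
  then (p_1 OR p_3 OR NOT p_7) forces p_7 = False.
  then (p_3 OR p_8) forces p_8 = True.
Set p_4 = False.
Set p_5 = True.
Set p_6 = True.
All clauses satisfied.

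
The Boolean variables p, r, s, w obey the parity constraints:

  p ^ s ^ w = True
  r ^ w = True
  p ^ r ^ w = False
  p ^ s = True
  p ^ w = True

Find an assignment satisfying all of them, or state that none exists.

p=T; r=T; s=F; w=F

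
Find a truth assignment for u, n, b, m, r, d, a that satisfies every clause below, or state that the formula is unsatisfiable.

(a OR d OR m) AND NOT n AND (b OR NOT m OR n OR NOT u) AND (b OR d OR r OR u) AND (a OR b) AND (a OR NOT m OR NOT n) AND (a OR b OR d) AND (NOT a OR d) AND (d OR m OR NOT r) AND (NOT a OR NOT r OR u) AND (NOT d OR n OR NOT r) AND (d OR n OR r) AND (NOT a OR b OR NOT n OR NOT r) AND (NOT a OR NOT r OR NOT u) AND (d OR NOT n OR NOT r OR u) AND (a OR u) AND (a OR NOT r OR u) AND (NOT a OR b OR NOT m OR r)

Unit clause (NOT n) forces n = False.
Set u = True.
Set b = True.
Set m = False.
Set r = False.
  then (d OR n OR r) forces d = True.
Set a = False.
All clauses satisfied.

u=T; n=F; b=T; m=F; r=F; d=T; a=F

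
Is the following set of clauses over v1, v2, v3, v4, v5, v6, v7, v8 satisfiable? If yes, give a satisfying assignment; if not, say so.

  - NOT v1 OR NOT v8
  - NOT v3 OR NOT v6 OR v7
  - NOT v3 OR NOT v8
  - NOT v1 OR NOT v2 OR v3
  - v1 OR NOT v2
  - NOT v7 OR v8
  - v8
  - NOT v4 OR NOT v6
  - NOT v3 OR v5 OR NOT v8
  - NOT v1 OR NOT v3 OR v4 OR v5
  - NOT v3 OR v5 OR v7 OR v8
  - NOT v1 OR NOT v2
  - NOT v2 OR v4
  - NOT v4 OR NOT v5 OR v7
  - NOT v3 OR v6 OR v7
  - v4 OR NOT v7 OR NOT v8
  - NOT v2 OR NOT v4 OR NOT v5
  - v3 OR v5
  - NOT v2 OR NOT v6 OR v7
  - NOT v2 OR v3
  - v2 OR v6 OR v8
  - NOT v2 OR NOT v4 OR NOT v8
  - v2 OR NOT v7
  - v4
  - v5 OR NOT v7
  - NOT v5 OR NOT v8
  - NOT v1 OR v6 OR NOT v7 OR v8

Case v5 = True:
  (v8) forces v8 = True.
  Clause (NOT v5 OR NOT v8) is falsified — contradiction.
Case v5 = False:
  (v8) forces v8 = True.
  (NOT v1 OR NOT v8) forces v1 = False.
  (NOT v3 OR NOT v8) forces v3 = False.
  Clause (v3 OR v5) is falsified — contradiction.
Both cases fail, so the formula is unsatisfiable.

Unsatisfiable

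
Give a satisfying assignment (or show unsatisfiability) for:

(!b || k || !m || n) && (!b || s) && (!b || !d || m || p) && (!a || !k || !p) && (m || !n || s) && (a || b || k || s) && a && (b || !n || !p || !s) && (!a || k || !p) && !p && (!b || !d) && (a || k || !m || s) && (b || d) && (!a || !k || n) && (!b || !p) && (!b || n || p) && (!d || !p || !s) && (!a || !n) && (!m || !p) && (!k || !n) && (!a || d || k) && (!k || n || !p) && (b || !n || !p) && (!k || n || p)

k = False, s = False, m = False, b = False, a = True, n = False, p = False, d = True

Unit clause (a) forces a = True.
Unit clause (!p) forces p = False.
In (!a || !n) only !n is left, so n = False.
In (!k || n || p) only !k is left, so k = False.
In (!b || n || p) only !b is left, so b = False.
In (!a || d || k) only d is left, so d = True.
Set s = False.
Set m = False.
All clauses satisfied.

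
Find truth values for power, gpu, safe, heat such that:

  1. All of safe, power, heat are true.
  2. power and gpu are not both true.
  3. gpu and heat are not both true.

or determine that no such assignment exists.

power=T; gpu=F; safe=T; heat=T

  (1) {safe, power, heat}: all 3 true ✓
  (2) power=T, gpu=F — not both ✓
  (3) gpu=F, heat=T — not both ✓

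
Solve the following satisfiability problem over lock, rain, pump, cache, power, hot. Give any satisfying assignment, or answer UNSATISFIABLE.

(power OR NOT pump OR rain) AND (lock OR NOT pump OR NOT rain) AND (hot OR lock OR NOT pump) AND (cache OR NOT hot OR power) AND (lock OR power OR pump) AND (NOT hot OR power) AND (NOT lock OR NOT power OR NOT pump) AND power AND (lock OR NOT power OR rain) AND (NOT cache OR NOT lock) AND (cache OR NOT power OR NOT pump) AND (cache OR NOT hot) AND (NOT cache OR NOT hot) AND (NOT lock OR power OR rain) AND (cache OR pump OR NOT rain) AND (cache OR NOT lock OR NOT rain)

Unit clause (power) forces power = True.
Set lock = True.
  then (NOT lock OR NOT power OR NOT pump) forces pump = False.
  then (NOT cache OR NOT lock) forces cache = False.
  then (cache OR NOT hot) forces hot = False.
  then (cache OR pump OR NOT rain) forces rain = False.
All clauses satisfied.

lock = True, rain = False, pump = False, cache = False, power = True, hot = False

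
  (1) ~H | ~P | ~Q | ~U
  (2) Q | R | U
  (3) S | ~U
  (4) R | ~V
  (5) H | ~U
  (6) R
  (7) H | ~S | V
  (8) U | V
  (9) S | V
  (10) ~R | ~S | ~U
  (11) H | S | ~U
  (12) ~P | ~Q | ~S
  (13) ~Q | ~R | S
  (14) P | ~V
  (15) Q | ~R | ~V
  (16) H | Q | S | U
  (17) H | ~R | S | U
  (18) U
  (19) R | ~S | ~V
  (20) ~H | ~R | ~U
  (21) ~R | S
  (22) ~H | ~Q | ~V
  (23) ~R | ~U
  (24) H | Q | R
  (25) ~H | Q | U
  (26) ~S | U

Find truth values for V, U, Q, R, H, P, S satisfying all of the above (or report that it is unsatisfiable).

Unsatisfiable

Case R = True:
  (U) forces U = True.
  Clause (~R | ~U) is falsified — contradiction.
Case R = False:
  Clause (R) is falsified — contradiction.
Both cases fail, so the formula is unsatisfiable.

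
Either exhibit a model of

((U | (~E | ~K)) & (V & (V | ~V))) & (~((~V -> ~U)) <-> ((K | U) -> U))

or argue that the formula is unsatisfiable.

V=T, U=F, E=F, K=T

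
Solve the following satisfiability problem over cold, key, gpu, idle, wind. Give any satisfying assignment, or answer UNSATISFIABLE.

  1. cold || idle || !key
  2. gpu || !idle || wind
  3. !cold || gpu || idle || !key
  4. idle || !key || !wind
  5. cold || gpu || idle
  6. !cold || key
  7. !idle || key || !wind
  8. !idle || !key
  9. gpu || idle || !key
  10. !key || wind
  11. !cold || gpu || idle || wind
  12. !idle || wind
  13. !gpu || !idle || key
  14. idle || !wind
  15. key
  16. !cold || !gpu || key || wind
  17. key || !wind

Case idle = True:
  (!idle || !key) forces key = False.
  Clause (key) is falsified — contradiction.
Case idle = False:
  (idle || !wind) forces wind = False.
  (!key || wind) forces key = False.
  Clause (key) is falsified — contradiction.
Both cases fail, so the formula is unsatisfiable.

The formula is unsatisfiable.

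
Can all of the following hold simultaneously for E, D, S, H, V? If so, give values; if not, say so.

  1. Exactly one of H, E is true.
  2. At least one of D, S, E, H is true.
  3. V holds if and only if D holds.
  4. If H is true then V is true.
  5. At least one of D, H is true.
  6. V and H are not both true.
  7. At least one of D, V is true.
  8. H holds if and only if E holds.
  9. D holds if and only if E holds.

Case E = True:
  (1) with E=T forces H = False.
  Constraint (8) is violated (H=F, E=T) — contradiction.
Case E = False:
  (1) with E=F forces H = True.
  Constraint (8) is violated (H=T, E=F) — contradiction.
Both cases fail — unsatisfiable.

The formula is unsatisfiable.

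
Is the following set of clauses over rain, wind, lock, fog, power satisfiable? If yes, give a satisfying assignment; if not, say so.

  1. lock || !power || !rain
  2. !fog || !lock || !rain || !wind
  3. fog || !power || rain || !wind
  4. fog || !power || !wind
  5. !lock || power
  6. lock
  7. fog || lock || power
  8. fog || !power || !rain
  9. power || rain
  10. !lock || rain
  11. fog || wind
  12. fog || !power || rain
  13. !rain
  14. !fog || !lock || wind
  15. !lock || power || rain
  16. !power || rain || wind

UNSATISFIABLE

Case rain = True:
  Clause (!rain) is falsified — contradiction.
Case rain = False:
  (lock) forces lock = True.
  Clause (!lock || rain) is falsified — contradiction.
Both cases fail, so the formula is unsatisfiable.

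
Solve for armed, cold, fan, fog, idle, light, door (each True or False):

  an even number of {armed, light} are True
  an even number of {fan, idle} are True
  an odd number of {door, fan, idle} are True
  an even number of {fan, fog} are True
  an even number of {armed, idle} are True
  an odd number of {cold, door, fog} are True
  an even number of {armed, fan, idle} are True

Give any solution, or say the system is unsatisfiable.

armed = False, cold = False, fan = False, fog = False, idle = False, light = False, door = True

{armed, light}: 0 true → even ✓
{fan, idle}: 0 true → even ✓
{door, fan, idle}: 1 true → odd ✓
{fan, fog}: 0 true → even ✓
{armed, idle}: 0 true → even ✓
{cold, door, fog}: 1 true → odd ✓
{armed, fan, idle}: 0 true → even ✓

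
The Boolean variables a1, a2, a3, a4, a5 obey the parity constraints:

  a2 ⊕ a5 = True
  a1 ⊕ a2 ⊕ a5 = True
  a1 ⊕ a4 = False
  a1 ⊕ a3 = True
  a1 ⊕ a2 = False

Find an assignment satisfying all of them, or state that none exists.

a1 = False, a2 = False, a3 = True, a4 = False, a5 = True

a2 ⊕ a5 = F ⊕ T = True ✓
a1 ⊕ a2 ⊕ a5 = F ⊕ F ⊕ T = True ✓
a1 ⊕ a4 = F ⊕ F = False ✓
a1 ⊕ a3 = F ⊕ T = True ✓
a1 ⊕ a2 = F ⊕ F = False ✓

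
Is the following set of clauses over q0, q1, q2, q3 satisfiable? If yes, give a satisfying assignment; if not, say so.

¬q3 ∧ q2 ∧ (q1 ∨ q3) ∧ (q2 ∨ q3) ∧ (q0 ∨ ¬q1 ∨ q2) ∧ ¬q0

Unit clause (¬q3) forces q3 = False.
Unit clause (q2) forces q2 = True.
In (q1 ∨ q3) only q1 is left, so q1 = True.
Unit clause (¬q0) forces q0 = False.
All clauses satisfied.

q0 = False, q1 = True, q2 = True, q3 = False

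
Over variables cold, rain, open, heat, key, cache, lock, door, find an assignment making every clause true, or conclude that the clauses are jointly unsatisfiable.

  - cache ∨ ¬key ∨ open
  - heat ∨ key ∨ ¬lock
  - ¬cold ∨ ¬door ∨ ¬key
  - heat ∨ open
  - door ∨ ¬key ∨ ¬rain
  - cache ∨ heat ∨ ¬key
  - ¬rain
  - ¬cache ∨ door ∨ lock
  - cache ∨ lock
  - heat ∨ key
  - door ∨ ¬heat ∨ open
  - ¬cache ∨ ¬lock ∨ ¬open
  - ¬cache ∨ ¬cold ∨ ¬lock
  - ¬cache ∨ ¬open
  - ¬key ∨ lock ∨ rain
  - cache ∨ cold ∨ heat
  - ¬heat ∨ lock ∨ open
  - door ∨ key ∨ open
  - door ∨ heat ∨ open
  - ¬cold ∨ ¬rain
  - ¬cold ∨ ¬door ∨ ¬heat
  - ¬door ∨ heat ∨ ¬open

Unit clause (¬rain) forces rain = False.
Set cold = False.
Set open = False.
  then (heat ∨ open) forces heat = True.
  then (door ∨ ¬heat ∨ open) forces door = True.
  then (¬heat ∨ lock ∨ open) forces lock = True.
Set key = False.
Set cache = True.
All clauses satisfied.

cold: False; rain: False; open: False; heat: True; key: False; cache: True; lock: True; door: True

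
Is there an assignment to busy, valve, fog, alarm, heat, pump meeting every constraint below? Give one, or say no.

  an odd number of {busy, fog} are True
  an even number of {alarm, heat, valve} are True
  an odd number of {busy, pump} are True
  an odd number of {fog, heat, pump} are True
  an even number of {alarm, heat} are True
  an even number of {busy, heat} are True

busy: True, valve: False, fog: False, alarm: True, heat: True, pump: False

{busy, fog}: 1 true → odd ✓
{alarm, heat, valve}: 2 true → even ✓
{busy, pump}: 1 true → odd ✓
{fog, heat, pump}: 1 true → odd ✓
{alarm, heat}: 2 true → even ✓
{busy, heat}: 2 true → even ✓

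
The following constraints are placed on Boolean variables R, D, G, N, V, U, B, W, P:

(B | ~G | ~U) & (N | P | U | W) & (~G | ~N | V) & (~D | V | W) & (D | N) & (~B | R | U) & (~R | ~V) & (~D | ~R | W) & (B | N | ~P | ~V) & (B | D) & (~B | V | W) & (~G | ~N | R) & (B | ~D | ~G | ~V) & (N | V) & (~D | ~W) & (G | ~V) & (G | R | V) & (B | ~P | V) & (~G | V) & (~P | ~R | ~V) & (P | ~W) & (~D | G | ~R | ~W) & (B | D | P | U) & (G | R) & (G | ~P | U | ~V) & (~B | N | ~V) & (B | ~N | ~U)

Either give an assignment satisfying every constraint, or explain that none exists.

Set R = True.
  then (~R | ~V) forces V = False.
  then (N | V) forces N = True.
  then (~G | V) forces G = False.
Set D = False.
  then (B | D) forces B = True.
  then (~B | V | W) forces W = True.
  then (P | ~W) forces P = True.
Set U = False.
All clauses satisfied.

R = True; D = False; G = False; N = True; V = False; U = False; B = True; W = True; P = True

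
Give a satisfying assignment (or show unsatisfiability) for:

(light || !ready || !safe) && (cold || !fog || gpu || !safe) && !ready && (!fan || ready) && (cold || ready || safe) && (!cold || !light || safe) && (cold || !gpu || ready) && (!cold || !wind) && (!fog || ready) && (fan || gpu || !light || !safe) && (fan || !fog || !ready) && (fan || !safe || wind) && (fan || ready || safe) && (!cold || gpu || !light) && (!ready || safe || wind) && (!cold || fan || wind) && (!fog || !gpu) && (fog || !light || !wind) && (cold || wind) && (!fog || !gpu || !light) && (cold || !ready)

cold=F; light=F; gpu=F; safe=T; ready=F; fan=F; wind=T; fog=F

Unit clause (!ready) forces ready = False.
In (!fan || ready) only !fan is left, so fan = False.
In (!fog || ready) only !fog is left, so fog = False.
In (fan || ready || safe) only safe is left, so safe = True.
In (fan || !safe || wind) only wind is left, so wind = True.
In (fog || !light || !wind) only !light is left, so light = False.
In (!cold || !wind) only !cold is left, so cold = False.
In (cold || !gpu || ready) only !gpu is left, so gpu = False.
All clauses satisfied.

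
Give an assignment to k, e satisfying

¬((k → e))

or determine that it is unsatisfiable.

k = True; e = False

  ¬((k → e)) = True
    k → e = False
The formula evaluates to True.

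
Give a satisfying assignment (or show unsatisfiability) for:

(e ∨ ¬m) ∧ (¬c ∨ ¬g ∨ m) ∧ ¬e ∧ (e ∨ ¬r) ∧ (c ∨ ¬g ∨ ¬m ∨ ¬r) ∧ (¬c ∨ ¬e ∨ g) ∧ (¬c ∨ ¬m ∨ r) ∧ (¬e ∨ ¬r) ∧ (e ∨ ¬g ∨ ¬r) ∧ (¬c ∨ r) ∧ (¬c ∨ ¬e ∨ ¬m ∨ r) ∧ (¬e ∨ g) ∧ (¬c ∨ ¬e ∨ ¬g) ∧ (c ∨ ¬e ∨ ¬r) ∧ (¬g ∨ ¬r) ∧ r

Case r = True:
  (¬e) forces e = False.
  Clause (e ∨ ¬r) is falsified — contradiction.
Case r = False:
  Clause (r) is falsified — contradiction.
Both cases fail, so the formula is unsatisfiable.

UNSATISFIABLE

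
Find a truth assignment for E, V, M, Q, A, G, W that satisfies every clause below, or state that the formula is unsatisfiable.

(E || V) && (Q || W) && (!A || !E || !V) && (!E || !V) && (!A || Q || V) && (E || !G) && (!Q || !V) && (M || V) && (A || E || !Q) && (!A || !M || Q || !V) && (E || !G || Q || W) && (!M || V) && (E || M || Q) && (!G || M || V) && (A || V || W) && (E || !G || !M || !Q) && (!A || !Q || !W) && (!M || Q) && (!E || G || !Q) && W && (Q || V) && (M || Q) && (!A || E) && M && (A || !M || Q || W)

Unsatisfiable

Case M = True:
  (!M || V) forces V = True.
  (!E || !V) forces E = False.
  (E || !G) forces G = False.
  (!Q || !V) forces Q = False.
  Clause (!M || Q) is falsified — contradiction.
Case M = False:
  Clause (M) is falsified — contradiction.
Both cases fail, so the formula is unsatisfiable.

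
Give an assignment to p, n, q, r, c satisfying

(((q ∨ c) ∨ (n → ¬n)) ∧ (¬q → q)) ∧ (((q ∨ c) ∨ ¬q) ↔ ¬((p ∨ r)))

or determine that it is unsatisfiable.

p = False, n = False, q = True, r = False, c = False

  ((q ∨ c) ∨ (n → ¬n)) ∧ (¬q → q) = True
    (q ∨ c) ∨ (n → ¬n) = True
      q ∨ c = True
      n → ¬n = True
        ¬n = True
    ¬q → q = True
      ¬q = False
  ((q ∨ c) ∨ ¬q) ↔ ¬((p ∨ r)) = True
    (q ∨ c) ∨ ¬q = True
      q ∨ c = True
      ¬q = False
    ¬((p ∨ r)) = True
      p ∨ r = False
Both conjuncts True, so the formula holds.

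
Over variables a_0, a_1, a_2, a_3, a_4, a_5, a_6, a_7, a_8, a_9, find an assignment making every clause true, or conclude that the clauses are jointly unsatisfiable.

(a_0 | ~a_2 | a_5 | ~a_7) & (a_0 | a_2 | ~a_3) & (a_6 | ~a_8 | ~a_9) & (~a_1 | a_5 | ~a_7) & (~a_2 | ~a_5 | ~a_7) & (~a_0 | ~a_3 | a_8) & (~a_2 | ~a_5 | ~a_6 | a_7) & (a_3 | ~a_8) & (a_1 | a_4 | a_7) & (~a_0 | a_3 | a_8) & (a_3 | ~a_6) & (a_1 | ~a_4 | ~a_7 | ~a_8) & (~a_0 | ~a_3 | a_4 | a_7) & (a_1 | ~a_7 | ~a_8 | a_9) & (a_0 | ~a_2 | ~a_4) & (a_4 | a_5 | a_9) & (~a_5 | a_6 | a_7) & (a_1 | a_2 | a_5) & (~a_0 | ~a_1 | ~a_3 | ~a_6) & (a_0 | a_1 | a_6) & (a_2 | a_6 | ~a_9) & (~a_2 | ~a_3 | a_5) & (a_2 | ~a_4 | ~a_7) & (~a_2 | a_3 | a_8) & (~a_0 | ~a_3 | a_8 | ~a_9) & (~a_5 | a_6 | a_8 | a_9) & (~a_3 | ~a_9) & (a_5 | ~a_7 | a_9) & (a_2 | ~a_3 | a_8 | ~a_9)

Set a_0 = True.
Set a_1 = True.
Set a_2 = False.
Set a_3 = True.
  then (~a_0 | ~a_3 | a_8) forces a_8 = True.
  then (~a_0 | ~a_1 | ~a_3 | ~a_6) forces a_6 = False.
  then (a_2 | a_6 | ~a_9) forces a_9 = False.
Set a_4 = False.
  then (~a_0 | ~a_3 | a_4 | a_7) forces a_7 = True.
  then (a_4 | a_5 | a_9) forces a_5 = True.
All clauses satisfied.

a_0=T, a_1=T, a_2=F, a_3=T, a_4=F, a_5=T, a_6=F, a_7=T, a_8=T, a_9=F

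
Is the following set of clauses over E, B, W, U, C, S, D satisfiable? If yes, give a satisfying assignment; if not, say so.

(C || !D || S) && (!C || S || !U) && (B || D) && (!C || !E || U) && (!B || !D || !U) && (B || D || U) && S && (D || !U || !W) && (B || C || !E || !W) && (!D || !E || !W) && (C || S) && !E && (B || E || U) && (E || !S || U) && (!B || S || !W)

E = False, B = False, W = True, U = True, C = True, S = True, D = True

Unit clause (S) forces S = True.
Unit clause (!E) forces E = False.
In (E || !S || U) only U is left, so U = True.
Set B = False.
  then (B || D) forces D = True.
Set W = True.
Set C = True.
All clauses satisfied.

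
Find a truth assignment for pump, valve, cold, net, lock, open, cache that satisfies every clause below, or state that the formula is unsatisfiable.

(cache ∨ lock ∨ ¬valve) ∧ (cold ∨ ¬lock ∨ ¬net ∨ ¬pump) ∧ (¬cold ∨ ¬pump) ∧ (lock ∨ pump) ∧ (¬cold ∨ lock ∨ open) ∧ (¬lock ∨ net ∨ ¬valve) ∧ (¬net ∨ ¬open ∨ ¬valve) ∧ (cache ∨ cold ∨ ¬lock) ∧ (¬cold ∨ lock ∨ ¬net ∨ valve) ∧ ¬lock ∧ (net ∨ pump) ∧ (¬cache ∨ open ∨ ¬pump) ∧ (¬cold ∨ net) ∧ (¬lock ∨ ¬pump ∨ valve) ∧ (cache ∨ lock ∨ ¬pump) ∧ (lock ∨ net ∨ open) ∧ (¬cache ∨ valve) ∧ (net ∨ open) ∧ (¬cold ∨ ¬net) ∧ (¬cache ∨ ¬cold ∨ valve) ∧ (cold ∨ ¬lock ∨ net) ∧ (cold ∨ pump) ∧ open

pump = True, valve = True, cold = False, net = False, lock = False, open = True, cache = True

Unit clause (¬lock) forces lock = False.
Unit clause (open) forces open = True.
In (lock ∨ pump) only pump is left, so pump = True.
In (cache ∨ lock ∨ ¬pump) only cache is left, so cache = True.
In (¬cache ∨ valve) only valve is left, so valve = True.
In (¬cold ∨ ¬pump) only ¬cold is left, so cold = False.
In (¬net ∨ ¬open ∨ ¬valve) only ¬net is left, so net = False.
All clauses satisfied.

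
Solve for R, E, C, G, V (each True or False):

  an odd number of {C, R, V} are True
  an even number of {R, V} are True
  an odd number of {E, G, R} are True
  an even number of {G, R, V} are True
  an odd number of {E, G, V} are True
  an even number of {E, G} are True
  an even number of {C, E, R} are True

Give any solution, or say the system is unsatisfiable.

R = True, E = False, C = True, G = False, V = True

{C, R, V}: 3 true → odd ✓
{R, V}: 2 true → even ✓
{E, G, R}: 1 true → odd ✓
{G, R, V}: 2 true → even ✓
{E, G, V}: 1 true → odd ✓
{E, G}: 0 true → even ✓
{C, E, R}: 2 true → even ✓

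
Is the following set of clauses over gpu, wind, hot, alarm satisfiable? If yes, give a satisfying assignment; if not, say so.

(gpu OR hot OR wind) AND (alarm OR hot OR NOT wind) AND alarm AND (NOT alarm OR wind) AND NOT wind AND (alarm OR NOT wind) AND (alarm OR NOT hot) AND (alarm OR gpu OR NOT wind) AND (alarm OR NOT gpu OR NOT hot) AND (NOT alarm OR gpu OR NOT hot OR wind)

Case wind = True:
  Clause (NOT wind) is falsified — contradiction.
Case wind = False:
  (alarm) forces alarm = True.
  Clause (NOT alarm OR wind) is falsified — contradiction.
Both cases fail, so the formula is unsatisfiable.

The formula is unsatisfiable.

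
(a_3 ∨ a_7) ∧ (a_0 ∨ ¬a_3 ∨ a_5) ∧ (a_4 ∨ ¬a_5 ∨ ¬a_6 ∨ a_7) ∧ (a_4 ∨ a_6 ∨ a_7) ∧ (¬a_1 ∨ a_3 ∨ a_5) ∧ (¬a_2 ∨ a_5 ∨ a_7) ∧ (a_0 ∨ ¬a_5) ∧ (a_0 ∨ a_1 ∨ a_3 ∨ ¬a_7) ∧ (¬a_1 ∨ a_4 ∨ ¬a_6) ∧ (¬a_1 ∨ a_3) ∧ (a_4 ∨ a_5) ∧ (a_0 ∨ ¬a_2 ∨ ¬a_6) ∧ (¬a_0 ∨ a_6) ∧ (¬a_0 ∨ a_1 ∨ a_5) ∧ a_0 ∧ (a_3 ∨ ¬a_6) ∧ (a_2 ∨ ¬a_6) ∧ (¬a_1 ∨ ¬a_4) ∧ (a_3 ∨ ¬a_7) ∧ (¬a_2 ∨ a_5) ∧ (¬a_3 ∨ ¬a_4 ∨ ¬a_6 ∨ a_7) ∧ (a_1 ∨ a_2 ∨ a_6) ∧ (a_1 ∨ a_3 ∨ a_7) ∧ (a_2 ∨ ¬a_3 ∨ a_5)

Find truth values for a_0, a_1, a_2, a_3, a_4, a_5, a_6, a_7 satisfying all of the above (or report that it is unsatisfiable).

a_0=T, a_1=F, a_2=T, a_3=T, a_4=T, a_5=T, a_6=T, a_7=T

Unit clause (a_0) forces a_0 = True.
In (¬a_0 ∨ a_6) only a_6 is left, so a_6 = True.
In (a_3 ∨ ¬a_6) only a_3 is left, so a_3 = True.
In (a_2 ∨ ¬a_6) only a_2 is left, so a_2 = True.
In (¬a_2 ∨ a_5) only a_5 is left, so a_5 = True.
Try a_1 = True:
  (¬a_1 ∨ a_4 ∨ ¬a_6) forces a_4 = True.
  clause (¬a_1 ∨ ¬a_4) is falsified — backtrack.
So a_1 = False.
Set a_4 = True.
  then (¬a_3 ∨ ¬a_4 ∨ ¬a_6 ∨ a_7) forces a_7 = True.
All clauses satisfied.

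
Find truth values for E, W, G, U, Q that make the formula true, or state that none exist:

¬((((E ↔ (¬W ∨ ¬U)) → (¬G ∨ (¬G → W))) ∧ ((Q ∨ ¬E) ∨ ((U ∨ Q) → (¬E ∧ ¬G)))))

E=T; W=F; G=T; U=T; Q=F

  ¬((((E ↔ (¬W ∨ ¬U)) → (¬G ∨ (¬G → W))) ∧ ((Q ∨ ¬E) ∨ ((U ∨ Q) → (¬E ∧ ¬G))))) = True
    ((E ↔ (¬W ∨ ¬U)) → (¬G ∨ (¬G → W))) ∧ ((Q ∨ ¬E) ∨ ((U ∨ Q) → (¬E ∧ ¬G))) = False
      (E ↔ (¬W ∨ ¬U)) → (¬G ∨ (¬G → W)) = True
        E ↔ (¬W ∨ ¬U) = True
          ¬W ∨ ¬U = True
            ¬W = True
            ¬U = False
        ¬G ∨ (¬G → W) = True
          ¬G = False
          ¬G → W = True
            ¬G = False
      (Q ∨ ¬E) ∨ ((U ∨ Q) → (¬E ∧ ¬G)) = False
        Q ∨ ¬E = False
          ¬E = False
        (U ∨ Q) → (¬E ∧ ¬G) = False
          U ∨ Q = True
          ¬E ∧ ¬G = False
            ¬E = False
            ¬G = False
The formula evaluates to True.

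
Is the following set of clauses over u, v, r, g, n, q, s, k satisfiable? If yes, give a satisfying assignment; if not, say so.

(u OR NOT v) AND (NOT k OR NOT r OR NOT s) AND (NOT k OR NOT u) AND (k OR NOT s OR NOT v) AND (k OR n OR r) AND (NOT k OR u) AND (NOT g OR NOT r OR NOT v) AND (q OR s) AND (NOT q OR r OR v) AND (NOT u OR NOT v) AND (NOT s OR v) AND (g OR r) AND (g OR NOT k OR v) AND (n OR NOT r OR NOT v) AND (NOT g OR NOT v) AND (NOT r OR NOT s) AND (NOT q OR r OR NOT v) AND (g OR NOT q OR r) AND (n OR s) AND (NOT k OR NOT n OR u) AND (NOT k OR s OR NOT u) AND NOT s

Unit clause (NOT s) forces s = False.
In (q OR s) only q is left, so q = True.
In (n OR s) only n is left, so n = True.
Set u = True.
  then (NOT k OR NOT u) forces k = False.
  then (NOT u OR NOT v) forces v = False.
  then (NOT q OR r OR v) forces r = True.
Set g = True.
All clauses satisfied.

u: True, v: False, r: True, g: True, n: True, q: True, s: False, k: False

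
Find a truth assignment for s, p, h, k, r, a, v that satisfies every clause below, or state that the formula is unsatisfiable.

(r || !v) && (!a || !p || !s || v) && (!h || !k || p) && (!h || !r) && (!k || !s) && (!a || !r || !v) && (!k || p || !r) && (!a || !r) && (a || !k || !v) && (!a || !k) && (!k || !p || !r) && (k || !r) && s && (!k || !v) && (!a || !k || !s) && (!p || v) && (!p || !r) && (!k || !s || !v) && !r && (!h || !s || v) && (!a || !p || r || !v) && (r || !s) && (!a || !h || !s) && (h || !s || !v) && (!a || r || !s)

Case s = True:
  (!k || !s) forces k = False.
  (k || !r) forces r = False.
  Clause (r || !s) is falsified — contradiction.
Case s = False:
  Clause (s) is falsified — contradiction.
Both cases fail, so the formula is unsatisfiable.

Unsatisfiable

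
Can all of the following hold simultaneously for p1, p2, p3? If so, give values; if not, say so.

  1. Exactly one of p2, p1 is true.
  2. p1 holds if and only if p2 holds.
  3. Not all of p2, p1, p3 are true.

Case p1 = True:
  (1) with p1=T forces p2 = False.
  Constraint (2) is violated (p1=T, p2=F) — contradiction.
Case p1 = False:
  (1) with p1=F forces p2 = True.
  Constraint (2) is violated (p1=F, p2=T) — contradiction.
Both cases fail — unsatisfiable.

No satisfying assignment exists.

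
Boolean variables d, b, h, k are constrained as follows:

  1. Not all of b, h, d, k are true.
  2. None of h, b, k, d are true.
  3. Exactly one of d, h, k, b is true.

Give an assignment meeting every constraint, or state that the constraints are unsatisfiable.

Case d = True:
  Constraint (2) is violated (d=T) — contradiction.
Case d = False:
  (2) forces h = False.
  (2) forces b = False.
  (2) forces k = False.
  Constraint (3) is violated (d=F, h=F, k=F, b=F) — contradiction.
Both cases fail — unsatisfiable.

No satisfying assignment exists.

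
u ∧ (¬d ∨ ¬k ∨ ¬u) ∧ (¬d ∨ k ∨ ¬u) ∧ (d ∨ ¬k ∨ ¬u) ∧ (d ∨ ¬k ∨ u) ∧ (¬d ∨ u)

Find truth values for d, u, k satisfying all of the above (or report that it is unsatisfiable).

d: False, u: True, k: False

Unit clause (u) forces u = True.
Try d = True:
  (¬d ∨ ¬k ∨ ¬u) forces k = False.
  clause (¬d ∨ k ∨ ¬u) is falsified — backtrack.
So d = False.
  then (d ∨ ¬k ∨ ¬u) forces k = False.
Check each clause:
  (u): u holds.
  (¬d ∨ ¬k ∨ ¬u): ¬d holds.
  (¬d ∨ k ∨ ¬u): ¬d holds.
  (d ∨ ¬k ∨ ¬u): ¬k holds.
  (d ∨ ¬k ∨ u): ¬k holds.
  (¬d ∨ u): ¬d holds.
All clauses satisfied.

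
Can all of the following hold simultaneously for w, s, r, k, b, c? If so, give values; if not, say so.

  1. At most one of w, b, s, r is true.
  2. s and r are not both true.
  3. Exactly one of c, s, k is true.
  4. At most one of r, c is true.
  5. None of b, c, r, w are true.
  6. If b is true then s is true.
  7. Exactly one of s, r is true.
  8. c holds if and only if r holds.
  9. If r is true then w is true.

w = False, s = True, r = False, k = False, b = False, c = False

  (1) {w, b, s, r}: 1 true — at most one ✓
  (2) s=T, r=F — not both ✓
  (3) {c, s, k}: 1 true — exactly one ✓
  (4) {r, c}: 0 true — at most one ✓
  (5) {b, c, r, w}: 0 true — none ✓
  (6) b=F ⇒ s: vacuous ✓
  (7) {s, r}: 1 true — exactly one ✓
  (8) c=F, r=F — same ✓
  (9) r=F ⇒ w: vacuous ✓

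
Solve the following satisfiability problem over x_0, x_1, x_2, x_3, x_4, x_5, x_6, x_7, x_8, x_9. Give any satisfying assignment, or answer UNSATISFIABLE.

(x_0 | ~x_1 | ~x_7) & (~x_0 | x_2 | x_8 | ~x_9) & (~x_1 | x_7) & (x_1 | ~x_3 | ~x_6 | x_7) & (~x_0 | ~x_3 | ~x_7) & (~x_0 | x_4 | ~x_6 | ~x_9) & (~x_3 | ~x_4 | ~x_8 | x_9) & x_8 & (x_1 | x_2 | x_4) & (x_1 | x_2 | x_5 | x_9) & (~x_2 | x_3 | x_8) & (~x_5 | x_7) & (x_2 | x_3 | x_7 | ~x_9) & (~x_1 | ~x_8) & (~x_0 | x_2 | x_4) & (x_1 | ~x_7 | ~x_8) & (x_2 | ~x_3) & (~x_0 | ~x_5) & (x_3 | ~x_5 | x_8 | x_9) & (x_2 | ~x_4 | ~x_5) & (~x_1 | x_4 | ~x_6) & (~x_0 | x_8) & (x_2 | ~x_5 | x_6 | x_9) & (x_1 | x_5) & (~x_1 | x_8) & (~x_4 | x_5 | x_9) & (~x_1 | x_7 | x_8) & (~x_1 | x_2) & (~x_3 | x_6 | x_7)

Unsatisfiable

Case x_8 = True:
  (~x_1 | ~x_8) forces x_1 = False.
  (x_1 | ~x_7 | ~x_8) forces x_7 = False.
  (~x_5 | x_7) forces x_5 = False.
  Clause (x_1 | x_5) is falsified — contradiction.
Case x_8 = False:
  Clause (x_8) is falsified — contradiction.
Both cases fail, so the formula is unsatisfiable.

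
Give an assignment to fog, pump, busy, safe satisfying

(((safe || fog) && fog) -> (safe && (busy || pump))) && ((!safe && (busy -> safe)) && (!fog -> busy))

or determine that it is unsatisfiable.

The formula is unsatisfiable.

Case safe = True: the conjunct !safe is False.
Case safe = False: the formula simplifies to !((fog && fog)) && (!busy && (!fog -> busy)).
  fog = True: the conjunct !((fog && fog)) becomes !((True && True)) = False.
  fog = False: simplifies to !busy && busy.
    busy = True: the conjunct !busy is False.
    busy = False: the conjunct busy is False.
Both cases fail — unsatisfiable.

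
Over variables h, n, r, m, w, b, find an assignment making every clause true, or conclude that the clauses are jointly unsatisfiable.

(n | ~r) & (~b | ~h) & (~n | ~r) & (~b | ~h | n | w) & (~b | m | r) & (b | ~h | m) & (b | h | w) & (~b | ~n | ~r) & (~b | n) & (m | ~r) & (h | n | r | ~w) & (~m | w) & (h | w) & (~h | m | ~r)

h = False; n = True; r = False; m = True; w = True; b = True

Set h = False.
  then (h | w) forces w = True.
Try n = False:
  (n | ~r) forces r = False.
  clause (h | n | r | ~w) is falsified — backtrack.
So n = True.
  then (~n | ~r) forces r = False.
Set m = True.
Set b = True.
All clauses satisfied.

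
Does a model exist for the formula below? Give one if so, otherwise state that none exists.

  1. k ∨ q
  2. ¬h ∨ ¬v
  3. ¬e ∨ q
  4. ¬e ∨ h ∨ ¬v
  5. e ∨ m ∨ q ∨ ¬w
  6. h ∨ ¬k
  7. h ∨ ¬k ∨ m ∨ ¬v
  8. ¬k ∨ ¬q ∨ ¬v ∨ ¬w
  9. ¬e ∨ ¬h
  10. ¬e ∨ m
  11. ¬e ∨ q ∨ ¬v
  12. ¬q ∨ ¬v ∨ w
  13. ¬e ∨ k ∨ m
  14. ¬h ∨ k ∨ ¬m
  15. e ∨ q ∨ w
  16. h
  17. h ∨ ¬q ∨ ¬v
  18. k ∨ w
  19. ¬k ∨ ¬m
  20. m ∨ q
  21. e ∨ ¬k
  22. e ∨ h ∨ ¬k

q = True, w = True, m = False, v = False, k = False, e = False, h = True

Unit clause (h) forces h = True.
In (¬h ∨ ¬v) only ¬v is left, so v = False.
In (¬e ∨ ¬h) only ¬e is left, so e = False.
In (e ∨ ¬k) only ¬k is left, so k = False.
In (k ∨ q) only q is left, so q = True.
In (¬h ∨ k ∨ ¬m) only ¬m is left, so m = False.
In (k ∨ w) only w is left, so w = True.
All clauses satisfied.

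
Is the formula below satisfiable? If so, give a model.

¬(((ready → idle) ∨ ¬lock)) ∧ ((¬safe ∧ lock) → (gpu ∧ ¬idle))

ready = True; idle = False; gpu = False; lock = True; safe = True

  ¬(((ready → idle) ∨ ¬lock)) = True
    (ready → idle) ∨ ¬lock = False
      ready → idle = False
      ¬lock = False
  (¬safe ∧ lock) → (gpu ∧ ¬idle) = True
    ¬safe ∧ lock = False
      ¬safe = False
    gpu ∧ ¬idle = False
      ¬idle = True
Both conjuncts True, so the formula holds.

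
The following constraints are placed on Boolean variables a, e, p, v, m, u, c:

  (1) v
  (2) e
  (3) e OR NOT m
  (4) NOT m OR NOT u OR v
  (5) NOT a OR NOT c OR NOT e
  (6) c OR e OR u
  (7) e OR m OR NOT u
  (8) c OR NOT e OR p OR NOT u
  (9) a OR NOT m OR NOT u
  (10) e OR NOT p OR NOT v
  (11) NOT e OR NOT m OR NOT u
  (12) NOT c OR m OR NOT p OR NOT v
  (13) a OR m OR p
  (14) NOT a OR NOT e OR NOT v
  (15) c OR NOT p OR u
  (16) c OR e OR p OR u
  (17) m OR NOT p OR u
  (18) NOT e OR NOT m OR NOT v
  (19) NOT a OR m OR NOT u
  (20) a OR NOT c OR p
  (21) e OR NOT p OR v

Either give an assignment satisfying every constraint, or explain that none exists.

Unit clause (v) forces v = True.
Unit clause (e) forces e = True.
In (NOT a OR NOT e OR NOT v) only NOT a is left, so a = False.
In (NOT e OR NOT m OR NOT v) only NOT m is left, so m = False.
In (a OR m OR p) only p is left, so p = True.
In (m OR NOT p OR u) only u is left, so u = True.
In (NOT c OR m OR NOT p OR NOT v) only NOT c is left, so c = False.
All clauses satisfied.

a = False; e = True; p = True; v = True; m = False; u = True; c = False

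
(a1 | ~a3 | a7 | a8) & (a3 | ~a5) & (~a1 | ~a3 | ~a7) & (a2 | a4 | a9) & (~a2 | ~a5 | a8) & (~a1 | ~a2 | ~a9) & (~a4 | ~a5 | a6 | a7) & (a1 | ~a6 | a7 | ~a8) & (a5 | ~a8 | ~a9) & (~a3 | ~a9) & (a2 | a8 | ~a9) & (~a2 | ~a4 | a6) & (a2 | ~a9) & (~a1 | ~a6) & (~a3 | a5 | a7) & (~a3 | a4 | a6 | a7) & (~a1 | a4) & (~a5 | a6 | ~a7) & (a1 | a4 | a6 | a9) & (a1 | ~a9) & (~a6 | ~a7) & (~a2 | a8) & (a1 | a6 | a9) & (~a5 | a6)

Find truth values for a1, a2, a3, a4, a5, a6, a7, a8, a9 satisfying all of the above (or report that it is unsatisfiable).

a1 = True, a2 = False, a3 = False, a4 = True, a5 = False, a6 = False, a7 = True, a8 = False, a9 = False

Set a1 = True.
  then (~a1 | ~a6) forces a6 = False.
  then (~a1 | a4) forces a4 = True.
  then (~a5 | a6) forces a5 = False.
  then (~a2 | ~a4 | a6) forces a2 = False.
  then (a2 | ~a9) forces a9 = False.
Try a3 = True:
  (~a1 | ~a3 | ~a7) forces a7 = False.
  clause (~a3 | a5 | a7) is falsified — backtrack.
So a3 = False.
Set a7 = True.
Set a8 = False.
All clauses satisfied.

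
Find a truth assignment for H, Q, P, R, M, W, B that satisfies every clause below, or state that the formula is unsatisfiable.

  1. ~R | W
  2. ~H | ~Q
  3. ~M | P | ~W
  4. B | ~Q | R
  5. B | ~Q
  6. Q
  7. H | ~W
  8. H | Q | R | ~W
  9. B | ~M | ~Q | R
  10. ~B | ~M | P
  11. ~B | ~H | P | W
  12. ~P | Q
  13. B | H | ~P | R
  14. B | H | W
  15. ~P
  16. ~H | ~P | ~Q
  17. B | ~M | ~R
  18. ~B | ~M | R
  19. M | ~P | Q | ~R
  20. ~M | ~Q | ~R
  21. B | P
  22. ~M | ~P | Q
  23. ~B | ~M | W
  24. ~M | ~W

Unit clause (Q) forces Q = True.
Unit clause (~P) forces P = False.
In (B | P) only B is left, so B = True.
In (~H | ~Q) only ~H is left, so H = False.
In (H | ~W) only ~W is left, so W = False.
In (~B | ~M | P) only ~M is left, so M = False.
In (~R | W) only ~R is left, so R = False.
All clauses satisfied.

H=F, Q=T, P=F, R=F, M=F, W=F, B=T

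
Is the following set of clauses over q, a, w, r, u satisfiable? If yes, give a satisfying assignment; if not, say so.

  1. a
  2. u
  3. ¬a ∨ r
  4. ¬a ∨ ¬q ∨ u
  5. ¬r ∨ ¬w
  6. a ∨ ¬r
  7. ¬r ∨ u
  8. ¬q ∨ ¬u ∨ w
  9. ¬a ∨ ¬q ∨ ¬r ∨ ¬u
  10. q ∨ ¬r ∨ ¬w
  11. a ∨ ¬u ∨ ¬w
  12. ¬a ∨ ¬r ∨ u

q=F; a=T; w=F; r=T; u=T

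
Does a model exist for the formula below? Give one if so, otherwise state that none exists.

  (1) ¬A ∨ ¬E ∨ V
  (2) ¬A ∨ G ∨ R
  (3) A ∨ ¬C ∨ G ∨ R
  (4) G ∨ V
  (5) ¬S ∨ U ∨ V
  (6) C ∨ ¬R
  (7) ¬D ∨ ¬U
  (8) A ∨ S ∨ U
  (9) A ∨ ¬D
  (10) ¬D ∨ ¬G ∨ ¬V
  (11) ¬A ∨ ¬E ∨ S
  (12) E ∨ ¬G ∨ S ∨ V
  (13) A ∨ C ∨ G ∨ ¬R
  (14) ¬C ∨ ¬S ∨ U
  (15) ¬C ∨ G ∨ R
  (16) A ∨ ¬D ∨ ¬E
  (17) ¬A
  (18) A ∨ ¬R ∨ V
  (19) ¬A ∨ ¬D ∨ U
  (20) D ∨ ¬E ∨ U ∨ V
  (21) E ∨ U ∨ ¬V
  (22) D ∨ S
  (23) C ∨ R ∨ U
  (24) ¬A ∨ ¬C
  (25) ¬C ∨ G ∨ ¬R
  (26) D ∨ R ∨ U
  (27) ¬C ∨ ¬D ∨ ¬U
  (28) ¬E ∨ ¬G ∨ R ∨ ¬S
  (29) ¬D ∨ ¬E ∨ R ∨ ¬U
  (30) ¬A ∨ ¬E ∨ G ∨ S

Unit clause (¬A) forces A = False.
In (A ∨ ¬D) only ¬D is left, so D = False.
In (D ∨ S) only S is left, so S = True.
Set C = False.
  then (C ∨ ¬R) forces R = False.
  then (C ∨ R ∨ U) forces U = True.
Set G = False.
  then (G ∨ V) forces V = True.
Set E = True.
All clauses satisfied.

C=F, G=F, S=T, A=F, E=T, V=T, U=T, R=F, D=F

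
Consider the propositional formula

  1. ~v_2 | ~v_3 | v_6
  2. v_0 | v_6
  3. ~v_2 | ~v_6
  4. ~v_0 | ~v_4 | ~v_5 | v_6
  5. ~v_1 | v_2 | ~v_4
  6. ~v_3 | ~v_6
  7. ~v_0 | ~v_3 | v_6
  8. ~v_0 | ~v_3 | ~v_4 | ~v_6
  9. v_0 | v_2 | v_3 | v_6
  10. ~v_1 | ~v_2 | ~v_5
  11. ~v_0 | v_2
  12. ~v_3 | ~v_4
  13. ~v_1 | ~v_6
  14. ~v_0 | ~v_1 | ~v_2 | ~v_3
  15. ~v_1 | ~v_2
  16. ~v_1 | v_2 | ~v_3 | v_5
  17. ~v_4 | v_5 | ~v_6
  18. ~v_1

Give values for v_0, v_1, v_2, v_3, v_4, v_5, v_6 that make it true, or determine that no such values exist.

v_0=F, v_1=F, v_2=F, v_3=F, v_4=T, v_5=T, v_6=T

Unit clause (~v_1) forces v_1 = False.
Set v_0 = False.
  then (v_0 | v_6) forces v_6 = True.
  then (~v_2 | ~v_6) forces v_2 = False.
  then (~v_3 | ~v_6) forces v_3 = False.
Set v_4 = True.
  then (~v_4 | v_5 | ~v_6) forces v_5 = True.
All clauses satisfied.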